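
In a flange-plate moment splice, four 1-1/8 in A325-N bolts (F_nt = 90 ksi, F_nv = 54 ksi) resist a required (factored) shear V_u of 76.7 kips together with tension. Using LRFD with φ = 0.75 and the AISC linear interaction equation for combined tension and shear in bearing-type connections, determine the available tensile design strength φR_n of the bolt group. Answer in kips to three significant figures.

221 kips

A_b = π·1.125²/4 = 0.994 in²; f_rv = 76.7 / (4 × 0.994) = 19.29 ksi.
F'_nt = 1.3 F_nt − (F_nt / φF_nv) f_rv = 1.3·90 − (90/(0.75·54))·19.29 = 74.13 ksi, capped at F_nt → F'_nt = 74.13 ksi.
R_n = F'_nt · A_b · n = 74.13 × 0.994 × 4 = 294.8 kips.
Design strength φR_n = 0.75 × 294.8 = 221 kips.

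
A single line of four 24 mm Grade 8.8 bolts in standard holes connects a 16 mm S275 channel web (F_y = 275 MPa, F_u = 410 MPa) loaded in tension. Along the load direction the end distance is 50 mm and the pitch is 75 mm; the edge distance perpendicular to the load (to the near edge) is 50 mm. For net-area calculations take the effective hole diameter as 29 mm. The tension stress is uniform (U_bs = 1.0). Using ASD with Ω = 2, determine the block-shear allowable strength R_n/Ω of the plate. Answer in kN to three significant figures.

Shear plane L_v = 50 + 3·75 = 275 mm; A_gv = 275 × 16 = 4400 mm².
A_nv = (275 − 3.5·29) × 16 = 2776 mm².
A_nt = (50 − 0.5·29) × 16 = 568 mm².
0.6 F_u A_nv = 682.9 kN; 0.6 F_y A_gv = 726 kN → shear rupture governs the shear term.
R_n = 682.9 + 1.0 × 410 × 568 / 1000 = 915.8 kN.
Allowable strength R_n/Ω = 915.8 / 2 = 458 kN.

458 kN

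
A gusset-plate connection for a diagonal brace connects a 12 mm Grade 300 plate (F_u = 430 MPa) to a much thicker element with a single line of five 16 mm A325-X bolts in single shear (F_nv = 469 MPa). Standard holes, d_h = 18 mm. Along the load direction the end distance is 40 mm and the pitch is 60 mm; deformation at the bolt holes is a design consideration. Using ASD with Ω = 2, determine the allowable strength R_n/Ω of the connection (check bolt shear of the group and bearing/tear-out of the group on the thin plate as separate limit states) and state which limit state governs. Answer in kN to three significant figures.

Bolt shear: A_b = π·16²/4 = 201.1 mm²; R_n = 469 × 201.1 × 5 × 1 / 1000 = 471.5 kN → 471.5 / 2 = 236 kN.
Bearing (1.2 l_c t F_u ≤ 2.4 d t F_u): upper limit = 2.4·16·12·430 / 1000 = 198.1 kN.
  Edge l_c = 40 − 18/2 = 31 → r_n = 192 kN; interior l_c = 60 − 18 = 42 → r_n = 198.1 kN.
  R_n,bearing = 1·192 + 4·198.1 = 984.5 kN → 984.5 / 2 = 492 kN.
Bolt shear governs: 236 kN.

236 kN (bolt shear governs)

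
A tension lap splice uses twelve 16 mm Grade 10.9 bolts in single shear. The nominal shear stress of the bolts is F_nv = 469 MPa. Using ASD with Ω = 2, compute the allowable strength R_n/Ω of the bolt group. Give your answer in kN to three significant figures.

566 kN

A_b = π × 16² / 4 = 201.1 mm².
R_n = F_nv · A_b · n · n_s = 469 × 201.1 × 12 × 1 / 1000 = 1132 kN.
Allowable strength R_n/Ω = 1132 / 2 = 566 kN.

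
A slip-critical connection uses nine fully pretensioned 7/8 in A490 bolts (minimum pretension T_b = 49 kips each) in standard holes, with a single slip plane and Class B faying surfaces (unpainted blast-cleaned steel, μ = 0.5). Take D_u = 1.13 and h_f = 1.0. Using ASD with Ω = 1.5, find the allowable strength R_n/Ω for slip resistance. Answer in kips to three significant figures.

166 kips

R_n = μ · D_u · h_f · T_b · n_s · n_b = 0.5 × 1.13 × 1.0 × 49 × 1 × 9 = 249.2 kips.
Allowable strength R_n/Ω = 249.2 / 1.5 = 166 kips.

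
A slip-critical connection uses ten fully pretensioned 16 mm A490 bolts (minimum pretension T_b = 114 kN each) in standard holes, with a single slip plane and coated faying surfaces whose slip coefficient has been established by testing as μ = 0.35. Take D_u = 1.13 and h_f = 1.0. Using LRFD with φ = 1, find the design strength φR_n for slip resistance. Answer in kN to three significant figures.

451 kN

R_n = μ · D_u · h_f · T_b · n_s · n_b = 0.35 × 1.13 × 1.0 × 114 × 1 × 10 = 450.9 kN.
Design strength φR_n = 1 × 450.9 = 451 kN.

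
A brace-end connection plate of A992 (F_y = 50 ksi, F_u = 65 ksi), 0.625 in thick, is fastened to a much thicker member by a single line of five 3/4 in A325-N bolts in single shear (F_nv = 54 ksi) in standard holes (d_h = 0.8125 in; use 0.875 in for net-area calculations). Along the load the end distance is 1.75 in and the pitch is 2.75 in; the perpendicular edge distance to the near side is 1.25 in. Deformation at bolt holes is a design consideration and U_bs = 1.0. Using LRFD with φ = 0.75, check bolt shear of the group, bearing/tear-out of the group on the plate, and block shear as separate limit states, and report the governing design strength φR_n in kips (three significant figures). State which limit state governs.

Bolt shear: A_b = π·0.75²/4 = 0.4418 in²; R_n = 54 × 0.4418 × 5 × 1 = 119.3 kips → 0.75 × 119.3 = 89.5 kips.
Bearing: edge l_c = 1.344, r_n = 65.51 kips; interior l_c = 1.938, r_n = 73.12 kips; R_n = 65.51 + 4·73.12 = 358 kips → 269 kips.
Block shear: A_gv = 7.969, A_nv = 5.508, A_nt = 0.5078 in²; R_n = min(0.6F_uA_nv, 0.6F_yA_gv) + U_bs·F_u·A_nt = 247.8 kips → 186 kips.
Bolt shear governs: 89.5 kips.

89.5 kips (bolt shear governs)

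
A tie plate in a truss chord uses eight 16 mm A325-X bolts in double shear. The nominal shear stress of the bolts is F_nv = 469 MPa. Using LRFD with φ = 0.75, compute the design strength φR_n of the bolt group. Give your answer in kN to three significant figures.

1130 kN

A_b = π × 16² / 4 = 201.1 mm².
R_n = F_nv · A_b · n · n_s = 469 × 201.1 × 8 × 2 / 1000 = 1509 kN.
Design strength φR_n = 0.75 × 1509 = 1130 kN.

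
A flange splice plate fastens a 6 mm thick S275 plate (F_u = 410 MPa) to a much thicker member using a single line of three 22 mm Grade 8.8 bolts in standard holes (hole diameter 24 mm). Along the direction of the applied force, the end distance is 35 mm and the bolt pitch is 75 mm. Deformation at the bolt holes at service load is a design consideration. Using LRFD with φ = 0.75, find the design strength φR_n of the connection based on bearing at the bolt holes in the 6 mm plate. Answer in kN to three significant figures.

Per bolt r_n = 1.2 l_c t F_u ≤ 2.4 d t F_u; upper limit = 2.4 × 22 × 6 × 410 / 1000 = 129.9 kN.
Edge bolt: l_c = 35 − 24/2 = 23 mm → 1.2 × 23 × 6 × 410 / 1000 = 67.9 → r_n = 67.9 kN.
Interior bolts: l_c = 75 − 24 = 51 mm → 1.2 × 51 × 6 × 410 / 1000 = 150.6 → r_n = 129.9 kN.
R_n = 1 × 67.9 + 2 × 129.9 = 327.7 kN.
Design strength φR_n = 0.75 × 327.7 = 246 kN.

246 kN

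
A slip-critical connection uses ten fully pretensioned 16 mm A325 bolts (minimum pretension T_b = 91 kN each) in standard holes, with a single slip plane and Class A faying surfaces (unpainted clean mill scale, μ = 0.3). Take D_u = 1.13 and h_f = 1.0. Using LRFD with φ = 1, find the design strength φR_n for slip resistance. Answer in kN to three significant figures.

308 kN

R_n = μ · D_u · h_f · T_b · n_s · n_b = 0.3 × 1.13 × 1.0 × 91 × 1 × 10 = 308.5 kN.
Design strength φR_n = 1 × 308.5 = 308 kN.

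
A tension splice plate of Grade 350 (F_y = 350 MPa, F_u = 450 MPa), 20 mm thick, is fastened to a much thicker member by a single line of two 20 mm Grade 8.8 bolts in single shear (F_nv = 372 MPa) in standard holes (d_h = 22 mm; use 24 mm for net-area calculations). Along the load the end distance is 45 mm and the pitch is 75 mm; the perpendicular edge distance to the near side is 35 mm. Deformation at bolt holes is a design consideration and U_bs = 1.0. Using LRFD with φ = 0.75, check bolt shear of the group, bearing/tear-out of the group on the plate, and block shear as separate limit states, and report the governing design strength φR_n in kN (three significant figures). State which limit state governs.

Bolt shear: A_b = π·20²/4 = 314.2 mm²; R_n = 372 × 314.2 × 2 × 1 / 1000 = 233.7 kN → 0.75 × 233.7 = 175 kN.
Bearing: edge l_c = 34, r_n = 367.2 kN; interior l_c = 53, r_n = 432 kN; R_n = 367.2 + 1·432 = 799.2 kN → 599 kN.
Block shear: A_gv = 2400, A_nv = 1680, A_nt = 460 mm²; R_n = min(0.6F_uA_nv, 0.6F_yA_gv) + U_bs·F_u·A_nt = 660.6 kN → 495 kN.
Bolt shear governs: 175 kN.

175 kN (bolt shear governs)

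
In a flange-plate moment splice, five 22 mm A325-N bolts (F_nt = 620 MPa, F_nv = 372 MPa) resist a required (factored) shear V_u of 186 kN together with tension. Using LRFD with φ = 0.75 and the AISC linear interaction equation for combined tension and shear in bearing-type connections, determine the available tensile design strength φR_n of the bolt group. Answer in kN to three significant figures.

839 kN

A_b = π·22²/4 = 380.1 mm²; f_rv = 186 × 1000 / (5 × 380.1) = 97.86 MPa.
F'_nt = 1.3 F_nt − (F_nt / φF_nv) f_rv = 1.3·620 − (620/(0.75·372))·97.86 = 588.5 MPa, capped at F_nt → F'_nt = 588.5 MPa.
R_n = F'_nt · A_b · n = 588.5 × 380.1 × 5 / 1000 = 1119 kN.
Design strength φR_n = 0.75 × 1119 = 839 kN.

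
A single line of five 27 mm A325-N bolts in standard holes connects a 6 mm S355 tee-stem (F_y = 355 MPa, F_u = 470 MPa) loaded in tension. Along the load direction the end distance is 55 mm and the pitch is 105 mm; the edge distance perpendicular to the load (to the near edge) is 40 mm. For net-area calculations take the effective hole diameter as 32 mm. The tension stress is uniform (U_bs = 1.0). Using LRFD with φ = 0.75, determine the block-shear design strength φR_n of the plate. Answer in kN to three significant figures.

Shear plane L_v = 55 + 4·105 = 475 mm; A_gv = 475 × 6 = 2850 mm².
A_nv = (475 − 4.5·32) × 6 = 1986 mm².
A_nt = (40 − 0.5·32) × 6 = 144 mm².
0.6 F_u A_nv = 560.1 kN; 0.6 F_y A_gv = 607.1 kN → shear rupture governs the shear term.
R_n = 560.1 + 1.0 × 470 × 144 / 1000 = 627.7 kN.
Design strength φR_n = 0.75 × 627.7 = 471 kN.

471 kN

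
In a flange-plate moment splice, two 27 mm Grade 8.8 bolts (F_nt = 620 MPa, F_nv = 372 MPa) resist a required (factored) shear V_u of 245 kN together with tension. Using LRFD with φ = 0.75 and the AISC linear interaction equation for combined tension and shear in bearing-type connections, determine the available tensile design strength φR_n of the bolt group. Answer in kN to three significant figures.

284 kN

A_b = π·27²/4 = 572.6 mm²; f_rv = 245 × 1000 / (2 × 572.6) = 214 MPa.
F'_nt = 1.3 F_nt − (F_nt / φF_nv) f_rv = 1.3·620 − (620/(0.75·372))·214 = 330.5 MPa, capped at F_nt → F'_nt = 330.5 MPa.
R_n = F'_nt · A_b · n = 330.5 × 572.6 × 2 / 1000 = 378.5 kN.
Design strength φR_n = 0.75 × 378.5 = 284 kN.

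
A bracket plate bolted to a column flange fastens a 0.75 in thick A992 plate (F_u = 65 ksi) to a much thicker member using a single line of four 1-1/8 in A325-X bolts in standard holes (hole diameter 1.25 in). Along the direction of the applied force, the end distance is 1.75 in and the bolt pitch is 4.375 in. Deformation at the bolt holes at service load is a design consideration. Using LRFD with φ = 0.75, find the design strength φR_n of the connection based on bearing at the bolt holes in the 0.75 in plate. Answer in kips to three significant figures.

346 kips

Per bolt r_n = 1.2 l_c t F_u ≤ 2.4 d t F_u; upper limit = 2.4 × 1.125 × 0.75 × 65 = 131.6 kips.
Edge bolt: l_c = 1.75 − 1.25/2 = 1.125 in → 1.2 × 1.125 × 0.75 × 65 = 65.81 → r_n = 65.81 kips.
Interior bolts: l_c = 4.375 − 1.25 = 3.125 in → 1.2 × 3.125 × 0.75 × 65 = 182.8 → r_n = 131.6 kips.
R_n = 1 × 65.81 + 3 × 131.6 = 460.7 kips.
Design strength φR_n = 0.75 × 460.7 = 346 kips.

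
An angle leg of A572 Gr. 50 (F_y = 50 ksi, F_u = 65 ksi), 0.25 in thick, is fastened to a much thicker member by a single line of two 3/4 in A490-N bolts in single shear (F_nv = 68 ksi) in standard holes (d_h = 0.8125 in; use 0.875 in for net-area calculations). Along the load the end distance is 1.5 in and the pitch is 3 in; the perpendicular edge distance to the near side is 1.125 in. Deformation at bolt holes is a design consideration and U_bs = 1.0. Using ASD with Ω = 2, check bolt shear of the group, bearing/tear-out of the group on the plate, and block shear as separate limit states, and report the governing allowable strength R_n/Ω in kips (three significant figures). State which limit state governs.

21.1 kips (block shear governs)

Bolt shear: A_b = π·0.75²/4 = 0.4418 in²; R_n = 68 × 0.4418 × 2 × 1 = 60.08 kips → 60.08 / 2 = 30 kips.
Bearing: edge l_c = 1.094, r_n = 21.33 kips; interior l_c = 2.188, r_n = 29.25 kips; R_n = 21.33 + 1·29.25 = 50.58 kips → 25.3 kips.
Block shear: A_gv = 1.125, A_nv = 0.7969, A_nt = 0.1719 in²; R_n = min(0.6F_uA_nv, 0.6F_yA_gv) + U_bs·F_u·A_nt = 42.25 kips → 21.1 kips.
Block shear governs: 21.1 kips.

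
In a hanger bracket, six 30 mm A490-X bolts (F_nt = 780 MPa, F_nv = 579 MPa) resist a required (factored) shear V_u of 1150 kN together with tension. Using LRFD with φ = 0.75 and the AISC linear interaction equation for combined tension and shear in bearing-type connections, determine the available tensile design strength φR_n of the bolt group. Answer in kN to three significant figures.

1680 kN

A_b = π·30²/4 = 706.9 mm²; f_rv = 1150 × 1000 / (6 × 706.9) = 271.2 MPa.
F'_nt = 1.3 F_nt − (F_nt / φF_nv) f_rv = 1.3·780 − (780/(0.75·579))·271.2 = 527 MPa, capped at F_nt → F'_nt = 527 MPa.
R_n = F'_nt · A_b · n = 527 × 706.9 × 6 / 1000 = 2235 kN.
Design strength φR_n = 0.75 × 2235 = 1680 kN.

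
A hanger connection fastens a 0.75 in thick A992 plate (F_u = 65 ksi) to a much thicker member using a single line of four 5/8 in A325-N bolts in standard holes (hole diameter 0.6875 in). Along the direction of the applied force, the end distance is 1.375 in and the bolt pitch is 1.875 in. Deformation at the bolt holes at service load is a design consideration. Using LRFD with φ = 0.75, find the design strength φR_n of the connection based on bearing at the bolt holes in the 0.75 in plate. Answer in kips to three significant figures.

202 kips

Per bolt r_n = 1.2 l_c t F_u ≤ 2.4 d t F_u; upper limit = 2.4 × 0.625 × 0.75 × 65 = 73.12 kips.
Edge bolt: l_c = 1.375 − 0.6875/2 = 1.031 in → 1.2 × 1.031 × 0.75 × 65 = 60.33 → r_n = 60.33 kips.
Interior bolts: l_c = 1.875 − 0.6875 = 1.188 in → 1.2 × 1.188 × 0.75 × 65 = 69.47 → r_n = 69.47 kips.
R_n = 1 × 60.33 + 3 × 69.47 = 268.7 kips.
Design strength φR_n = 0.75 × 268.7 = 202 kips.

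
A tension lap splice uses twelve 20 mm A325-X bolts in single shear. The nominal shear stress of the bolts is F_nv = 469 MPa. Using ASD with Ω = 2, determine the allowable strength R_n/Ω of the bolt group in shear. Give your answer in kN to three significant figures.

884 kN

A_b = π × 20² / 4 = 314.2 mm².
R_n = F_nv · A_b · n · n_s = 469 × 314.2 × 12 × 1 / 1000 = 1768 kN.
Allowable strength R_n/Ω = 1768 / 2 = 884 kN.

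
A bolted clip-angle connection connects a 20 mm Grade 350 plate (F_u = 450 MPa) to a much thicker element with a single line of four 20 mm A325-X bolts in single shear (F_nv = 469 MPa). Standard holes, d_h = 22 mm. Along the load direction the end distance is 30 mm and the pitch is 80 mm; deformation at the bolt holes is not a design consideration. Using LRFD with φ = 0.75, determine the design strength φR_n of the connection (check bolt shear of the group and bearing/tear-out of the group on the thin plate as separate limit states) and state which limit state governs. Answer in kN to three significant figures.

Bolt shear: A_b = π·20²/4 = 314.2 mm²; R_n = 469 × 314.2 × 4 × 1 / 1000 = 589.4 kN → 0.75 × 589.4 = 442 kN.
Bearing (1.5 l_c t F_u ≤ 3.0 d t F_u): upper limit = 3.0·20·20·450 / 1000 = 540 kN.
  Edge l_c = 30 − 22/2 = 19 → r_n = 256.5 kN; interior l_c = 80 − 22 = 58 → r_n = 540 kN.
  R_n,bearing = 1·256.5 + 3·540 = 1876 kN → 0.75 × 1876 = 1410 kN.
Bolt shear governs: 442 kN.

442 kN (bolt shear governs)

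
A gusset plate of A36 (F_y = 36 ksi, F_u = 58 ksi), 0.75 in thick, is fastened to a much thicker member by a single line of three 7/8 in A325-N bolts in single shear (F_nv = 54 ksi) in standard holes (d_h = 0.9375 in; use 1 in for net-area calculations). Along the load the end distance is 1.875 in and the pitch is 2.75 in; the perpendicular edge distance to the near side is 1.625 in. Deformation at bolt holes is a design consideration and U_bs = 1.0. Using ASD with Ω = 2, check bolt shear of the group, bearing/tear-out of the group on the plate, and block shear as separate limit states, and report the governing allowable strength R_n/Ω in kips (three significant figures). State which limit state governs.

Bolt shear: A_b = π·0.875²/4 = 0.6013 in²; R_n = 54 × 0.6013 × 3 × 1 = 97.41 kips → 97.41 / 2 = 48.7 kips.
Bearing: edge l_c = 1.406, r_n = 73.41 kips; interior l_c = 1.812, r_n = 91.35 kips; R_n = 73.41 + 2·91.35 = 256.1 kips → 128 kips.
Block shear: A_gv = 5.531, A_nv = 3.656, A_nt = 0.8438 in²; R_n = min(0.6F_uA_nv, 0.6F_yA_gv) + U_bs·F_u·A_nt = 168.4 kips → 84.2 kips.
Bolt shear governs: 48.7 kips.

48.7 kips (bolt shear governs)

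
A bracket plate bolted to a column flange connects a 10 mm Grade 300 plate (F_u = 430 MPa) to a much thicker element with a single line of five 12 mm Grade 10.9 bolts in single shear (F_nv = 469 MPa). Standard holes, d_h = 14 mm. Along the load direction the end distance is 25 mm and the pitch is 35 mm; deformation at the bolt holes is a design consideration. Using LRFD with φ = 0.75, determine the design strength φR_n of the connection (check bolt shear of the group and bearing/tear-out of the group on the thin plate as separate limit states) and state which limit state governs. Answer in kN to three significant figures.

199 kN (bolt shear governs)

Bolt shear: A_b = π·12²/4 = 113.1 mm²; R_n = 469 × 113.1 × 5 × 1 / 1000 = 265.2 kN → 0.75 × 265.2 = 199 kN.
Bearing (1.2 l_c t F_u ≤ 2.4 d t F_u): upper limit = 2.4·12·10·430 / 1000 = 123.8 kN.
  Edge l_c = 25 − 14/2 = 18 → r_n = 92.88 kN; interior l_c = 35 − 14 = 21 → r_n = 108.4 kN.
  R_n,bearing = 1·92.88 + 4·108.4 = 526.3 kN → 0.75 × 526.3 = 395 kN.
Bolt shear governs: 199 kN.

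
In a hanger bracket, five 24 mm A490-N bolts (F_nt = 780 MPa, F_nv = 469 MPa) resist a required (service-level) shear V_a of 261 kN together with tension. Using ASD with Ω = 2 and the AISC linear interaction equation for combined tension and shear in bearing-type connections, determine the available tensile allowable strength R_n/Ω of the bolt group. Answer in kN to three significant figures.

A_b = π·24²/4 = 452.4 mm²; f_rv = 261 × 1000 / (5 × 452.4) = 115.4 MPa.
F'_nt = 1.3 F_nt − (Ω F_nt / F_nv) f_rv = 1.3·780 − (2·780/469)·115.4 = 630.2 MPa, capped at F_nt → F'_nt = 630.2 MPa.
R_n = F'_nt · A_b · n = 630.2 × 452.4 × 5 / 1000 = 1425 kN.
Allowable strength R_n/Ω = 1425 / 2 = 713 kN.

713 kN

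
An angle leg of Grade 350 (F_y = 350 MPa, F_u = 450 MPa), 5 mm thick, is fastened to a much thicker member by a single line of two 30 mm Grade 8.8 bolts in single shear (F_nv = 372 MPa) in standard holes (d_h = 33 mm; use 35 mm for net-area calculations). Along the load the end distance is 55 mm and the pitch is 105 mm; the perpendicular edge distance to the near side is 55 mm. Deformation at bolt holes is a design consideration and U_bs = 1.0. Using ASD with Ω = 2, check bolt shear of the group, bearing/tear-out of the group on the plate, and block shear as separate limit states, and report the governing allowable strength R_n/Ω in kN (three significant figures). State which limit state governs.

115 kN (block shear governs)

Bolt shear: A_b = π·30²/4 = 706.9 mm²; R_n = 372 × 706.9 × 2 × 1 / 1000 = 525.9 kN → 525.9 / 2 = 263 kN.
Bearing: edge l_c = 38.5, r_n = 103.9 kN; interior l_c = 72, r_n = 162 kN; R_n = 103.9 + 1·162 = 265.9 kN → 133 kN.
Block shear: A_gv = 800, A_nv = 537.5, A_nt = 187.5 mm²; R_n = min(0.6F_uA_nv, 0.6F_yA_gv) + U_bs·F_u·A_nt = 229.5 kN → 115 kN.
Block shear governs: 115 kN.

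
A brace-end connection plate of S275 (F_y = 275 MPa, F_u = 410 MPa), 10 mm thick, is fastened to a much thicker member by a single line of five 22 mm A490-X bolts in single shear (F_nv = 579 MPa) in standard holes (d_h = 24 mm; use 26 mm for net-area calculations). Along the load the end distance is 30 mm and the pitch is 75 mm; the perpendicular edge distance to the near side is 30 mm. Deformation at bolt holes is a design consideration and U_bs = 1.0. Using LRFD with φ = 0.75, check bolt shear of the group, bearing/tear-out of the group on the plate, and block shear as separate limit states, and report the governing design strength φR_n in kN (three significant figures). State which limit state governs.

445 kN (block shear governs)

Bolt shear: A_b = π·22²/4 = 380.1 mm²; R_n = 579 × 380.1 × 5 × 1 / 1000 = 1100 kN → 0.75 × 1100 = 825 kN.
Bearing: edge l_c = 18, r_n = 88.56 kN; interior l_c = 51, r_n = 216.5 kN; R_n = 88.56 + 4·216.5 = 954.5 kN → 716 kN.
Block shear: A_gv = 3300, A_nv = 2130, A_nt = 170 mm²; R_n = min(0.6F_uA_nv, 0.6F_yA_gv) + U_bs·F_u·A_nt = 593.7 kN → 445 kN.
Block shear governs: 445 kN.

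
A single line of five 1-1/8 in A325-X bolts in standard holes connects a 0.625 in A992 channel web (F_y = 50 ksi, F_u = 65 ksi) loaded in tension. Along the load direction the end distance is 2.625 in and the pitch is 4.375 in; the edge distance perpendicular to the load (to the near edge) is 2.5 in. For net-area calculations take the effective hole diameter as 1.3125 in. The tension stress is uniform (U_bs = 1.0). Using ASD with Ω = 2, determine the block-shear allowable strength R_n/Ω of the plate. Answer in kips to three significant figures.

211 kips

Shear plane L_v = 2.625 + 4·4.375 = 20.12 in; A_gv = 20.12 × 0.625 = 12.58 in².
A_nv = (20.12 − 4.5·1.3125) × 0.625 = 8.887 in².
A_nt = (2.5 − 0.5·1.3125) × 0.625 = 1.152 in².
0.6 F_u A_nv = 346.6 kips; 0.6 F_y A_gv = 377.3 kips → shear rupture governs the shear term.
R_n = 346.6 + 1.0 × 65 × 1.152 = 421.5 kips.
Allowable strength R_n/Ω = 421.5 / 2 = 211 kips.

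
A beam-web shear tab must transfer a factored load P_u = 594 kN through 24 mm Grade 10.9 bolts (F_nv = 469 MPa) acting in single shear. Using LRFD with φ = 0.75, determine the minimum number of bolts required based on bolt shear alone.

4 bolts

A_b = π·24²/4 = 452.4 mm².
Per-bolt design strength φR_n = 0.75 × 469 × 452.4 × 1 / 1000 = 159.1 kN.
n ≥ 594 / 159.1 = 3.733 → use 4 bolts.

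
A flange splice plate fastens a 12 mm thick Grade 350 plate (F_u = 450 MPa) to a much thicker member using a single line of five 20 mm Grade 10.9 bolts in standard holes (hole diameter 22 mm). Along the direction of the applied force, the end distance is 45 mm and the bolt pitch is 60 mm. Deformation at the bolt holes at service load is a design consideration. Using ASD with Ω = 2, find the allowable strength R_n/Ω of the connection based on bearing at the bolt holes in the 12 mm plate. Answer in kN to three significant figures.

603 kN

Per bolt r_n = 1.2 l_c t F_u ≤ 2.4 d t F_u; upper limit = 2.4 × 20 × 12 × 450 / 1000 = 259.2 kN.
Edge bolt: l_c = 45 − 22/2 = 34 mm → 1.2 × 34 × 12 × 450 / 1000 = 220.3 → r_n = 220.3 kN.
Interior bolts: l_c = 60 − 22 = 38 mm → 1.2 × 38 × 12 × 450 / 1000 = 246.2 → r_n = 246.2 kN.
R_n = 1 × 220.3 + 4 × 246.2 = 1205 kN.
Allowable strength R_n/Ω = 1205 / 2 = 603 kN.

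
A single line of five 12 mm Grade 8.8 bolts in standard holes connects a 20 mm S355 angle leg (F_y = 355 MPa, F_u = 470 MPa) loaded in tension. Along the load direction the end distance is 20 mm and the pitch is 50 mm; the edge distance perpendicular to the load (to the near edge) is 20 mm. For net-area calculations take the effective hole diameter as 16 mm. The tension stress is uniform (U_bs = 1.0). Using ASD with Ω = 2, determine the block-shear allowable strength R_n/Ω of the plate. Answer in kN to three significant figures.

Shear plane L_v = 20 + 4·50 = 220 mm; A_gv = 220 × 20 = 4400 mm².
A_nv = (220 − 4.5·16) × 20 = 2960 mm².
A_nt = (20 − 0.5·16) × 20 = 240 mm².
0.6 F_u A_nv = 834.7 kN; 0.6 F_y A_gv = 937.2 kN → shear rupture governs the shear term.
R_n = 834.7 + 1.0 × 470 × 240 / 1000 = 947.5 kN.
Allowable strength R_n/Ω = 947.5 / 2 = 474 kN.

474 kN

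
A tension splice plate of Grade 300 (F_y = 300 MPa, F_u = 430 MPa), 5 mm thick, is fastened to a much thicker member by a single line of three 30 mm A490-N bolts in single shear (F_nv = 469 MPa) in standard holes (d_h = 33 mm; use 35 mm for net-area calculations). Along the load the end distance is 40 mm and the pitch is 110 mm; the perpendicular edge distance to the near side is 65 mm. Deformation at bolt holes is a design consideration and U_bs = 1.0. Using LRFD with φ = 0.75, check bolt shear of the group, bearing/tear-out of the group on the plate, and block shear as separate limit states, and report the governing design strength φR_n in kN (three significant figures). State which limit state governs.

243 kN (block shear governs)

Bolt shear: A_b = π·30²/4 = 706.9 mm²; R_n = 469 × 706.9 × 3 × 1 / 1000 = 994.5 kN → 0.75 × 994.5 = 746 kN.
Bearing: edge l_c = 23.5, r_n = 60.63 kN; interior l_c = 77, r_n = 154.8 kN; R_n = 60.63 + 2·154.8 = 370.2 kN → 278 kN.
Block shear: A_gv = 1300, A_nv = 862.5, A_nt = 237.5 mm²; R_n = min(0.6F_uA_nv, 0.6F_yA_gv) + U_bs·F_u·A_nt = 324.7 kN → 243 kN.
Block shear governs: 243 kN.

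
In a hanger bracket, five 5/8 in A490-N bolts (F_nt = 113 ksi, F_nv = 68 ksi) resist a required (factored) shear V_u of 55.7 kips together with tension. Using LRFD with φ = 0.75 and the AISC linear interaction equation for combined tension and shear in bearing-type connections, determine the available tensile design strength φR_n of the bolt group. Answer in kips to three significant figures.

76.4 kips

A_b = π·0.625²/4 = 0.3068 in²; f_rv = 55.7 / (5 × 0.3068) = 36.31 ksi.
F'_nt = 1.3 F_nt − (F_nt / φF_nv) f_rv = 1.3·113 − (113/(0.75·68))·36.31 = 66.45 ksi, capped at F_nt → F'_nt = 66.45 ksi.
R_n = F'_nt · A_b · n = 66.45 × 0.3068 × 5 = 101.9 kips.
Design strength φR_n = 0.75 × 101.9 = 76.4 kips.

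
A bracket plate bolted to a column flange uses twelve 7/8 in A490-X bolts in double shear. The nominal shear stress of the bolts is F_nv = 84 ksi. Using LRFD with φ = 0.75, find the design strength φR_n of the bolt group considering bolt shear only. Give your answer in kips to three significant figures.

A_b = π × 0.875² / 4 = 0.6013 in².
R_n = F_nv · A_b · n · n_s = 84 × 0.6013 × 12 × 2 = 1212 kips.
Design strength φR_n = 0.75 × 1212 = 909 kips.

909 kips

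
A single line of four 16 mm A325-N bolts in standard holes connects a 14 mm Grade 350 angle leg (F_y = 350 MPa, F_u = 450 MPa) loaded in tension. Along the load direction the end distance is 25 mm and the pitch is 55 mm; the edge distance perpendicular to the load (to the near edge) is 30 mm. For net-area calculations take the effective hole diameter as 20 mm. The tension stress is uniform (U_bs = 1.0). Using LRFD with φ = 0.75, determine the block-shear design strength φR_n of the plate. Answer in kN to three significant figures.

435 kN

Shear plane L_v = 25 + 3·55 = 190 mm; A_gv = 190 × 14 = 2660 mm².
A_nv = (190 − 3.5·20) × 14 = 1680 mm².
A_nt = (30 − 0.5·20) × 14 = 280 mm².
0.6 F_u A_nv = 453.6 kN; 0.6 F_y A_gv = 558.6 kN → shear rupture governs the shear term.
R_n = 453.6 + 1.0 × 450 × 280 / 1000 = 579.6 kN.
Design strength φR_n = 0.75 × 579.6 = 435 kN.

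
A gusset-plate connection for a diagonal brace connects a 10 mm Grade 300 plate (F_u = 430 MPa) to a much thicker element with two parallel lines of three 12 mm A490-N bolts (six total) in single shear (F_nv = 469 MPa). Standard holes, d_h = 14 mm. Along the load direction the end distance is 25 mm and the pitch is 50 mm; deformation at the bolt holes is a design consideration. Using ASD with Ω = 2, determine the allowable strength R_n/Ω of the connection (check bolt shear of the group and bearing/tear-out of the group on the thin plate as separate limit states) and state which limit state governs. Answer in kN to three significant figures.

159 kN (bolt shear governs)

Bolt shear: A_b = π·12²/4 = 113.1 mm²; R_n = 469 × 113.1 × 6 × 1 / 1000 = 318.3 kN → 318.3 / 2 = 159 kN.
Bearing (1.2 l_c t F_u ≤ 2.4 d t F_u): upper limit = 2.4·12·10·430 / 1000 = 123.8 kN.
  Edge l_c = 25 − 14/2 = 18 → r_n = 92.88 kN; interior l_c = 50 − 14 = 36 → r_n = 123.8 kN.
  R_n,bearing = 2·92.88 + 4·123.8 = 681.1 kN → 681.1 / 2 = 341 kN.
Bolt shear governs: 159 kN.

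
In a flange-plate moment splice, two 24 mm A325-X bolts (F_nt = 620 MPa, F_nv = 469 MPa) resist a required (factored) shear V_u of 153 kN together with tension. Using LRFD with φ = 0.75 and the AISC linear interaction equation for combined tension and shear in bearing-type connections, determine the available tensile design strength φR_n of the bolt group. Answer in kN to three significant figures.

345 kN

A_b = π·24²/4 = 452.4 mm²; f_rv = 153 × 1000 / (2 × 452.4) = 169.1 MPa.
F'_nt = 1.3 F_nt − (F_nt / φF_nv) f_rv = 1.3·620 − (620/(0.75·469))·169.1 = 507.9 MPa, capped at F_nt → F'_nt = 507.9 MPa.
R_n = F'_nt · A_b · n = 507.9 × 452.4 × 2 / 1000 = 459.6 kN.
Design strength φR_n = 0.75 × 459.6 = 345 kN.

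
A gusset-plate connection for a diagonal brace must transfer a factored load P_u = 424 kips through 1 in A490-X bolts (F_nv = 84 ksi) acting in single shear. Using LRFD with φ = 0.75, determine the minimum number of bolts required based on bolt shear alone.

A_b = π·1²/4 = 0.7854 in².
Per-bolt design strength φR_n = 0.75 × 84 × 0.7854 × 1 = 49.48 kips.
n ≥ 424 / 49.48 = 8.569 → use 9 bolts.

9 bolts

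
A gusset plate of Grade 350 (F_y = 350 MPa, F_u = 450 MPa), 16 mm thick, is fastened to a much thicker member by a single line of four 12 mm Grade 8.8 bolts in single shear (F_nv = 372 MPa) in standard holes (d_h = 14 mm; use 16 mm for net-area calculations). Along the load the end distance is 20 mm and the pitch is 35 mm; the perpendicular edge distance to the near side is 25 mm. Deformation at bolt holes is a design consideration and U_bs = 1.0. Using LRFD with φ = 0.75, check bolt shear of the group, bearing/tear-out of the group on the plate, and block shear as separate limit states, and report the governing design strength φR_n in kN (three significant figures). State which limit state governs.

126 kN (bolt shear governs)

Bolt shear: A_b = π·12²/4 = 113.1 mm²; R_n = 372 × 113.1 × 4 × 1 / 1000 = 168.3 kN → 0.75 × 168.3 = 126 kN.
Bearing: edge l_c = 13, r_n = 112.3 kN; interior l_c = 21, r_n = 181.4 kN; R_n = 112.3 + 3·181.4 = 656.6 kN → 492 kN.
Block shear: A_gv = 2000, A_nv = 1104, A_nt = 272 mm²; R_n = min(0.6F_uA_nv, 0.6F_yA_gv) + U_bs·F_u·A_nt = 420.5 kN → 315 kN.
Bolt shear governs: 126 kN.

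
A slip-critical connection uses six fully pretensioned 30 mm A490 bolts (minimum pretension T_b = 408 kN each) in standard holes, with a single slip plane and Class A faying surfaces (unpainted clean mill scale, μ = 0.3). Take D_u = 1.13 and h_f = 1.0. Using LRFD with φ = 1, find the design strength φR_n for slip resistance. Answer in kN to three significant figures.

R_n = μ · D_u · h_f · T_b · n_s · n_b = 0.3 × 1.13 × 1.0 × 408 × 1 × 6 = 829.9 kN.
Design strength φR_n = 1 × 829.9 = 830 kN.

830 kN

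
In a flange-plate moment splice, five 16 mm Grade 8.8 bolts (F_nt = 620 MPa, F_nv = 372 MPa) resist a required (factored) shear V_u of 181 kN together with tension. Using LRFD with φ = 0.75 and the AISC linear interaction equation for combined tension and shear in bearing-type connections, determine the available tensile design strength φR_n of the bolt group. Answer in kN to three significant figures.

A_b = π·16²/4 = 201.1 mm²; f_rv = 181 × 1000 / (5 × 201.1) = 180 MPa.
F'_nt = 1.3 F_nt − (F_nt / φF_nv) f_rv = 1.3·620 − (620/(0.75·372))·180 = 405.9 MPa, capped at F_nt → F'_nt = 405.9 MPa.
R_n = F'_nt · A_b · n = 405.9 × 201.1 × 5 / 1000 = 408.1 kN.
Design strength φR_n = 0.75 × 408.1 = 306 kN.

306 kN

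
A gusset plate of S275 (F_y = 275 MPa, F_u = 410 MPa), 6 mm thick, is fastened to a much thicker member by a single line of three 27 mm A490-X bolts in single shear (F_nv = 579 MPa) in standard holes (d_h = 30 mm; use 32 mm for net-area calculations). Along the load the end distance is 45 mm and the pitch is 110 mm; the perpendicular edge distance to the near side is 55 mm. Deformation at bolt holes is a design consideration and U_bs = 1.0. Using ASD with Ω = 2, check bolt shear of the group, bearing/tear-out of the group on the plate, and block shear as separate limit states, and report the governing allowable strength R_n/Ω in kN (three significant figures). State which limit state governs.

179 kN (block shear governs)

Bolt shear: A_b = π·27²/4 = 572.6 mm²; R_n = 579 × 572.6 × 3 × 1 / 1000 = 994.5 kN → 994.5 / 2 = 497 kN.
Bearing: edge l_c = 30, r_n = 88.56 kN; interior l_c = 80, r_n = 159.4 kN; R_n = 88.56 + 2·159.4 = 407.4 kN → 204 kN.
Block shear: A_gv = 1590, A_nv = 1110, A_nt = 234 mm²; R_n = min(0.6F_uA_nv, 0.6F_yA_gv) + U_bs·F_u·A_nt = 358.3 kN → 179 kN.
Block shear governs: 179 kN.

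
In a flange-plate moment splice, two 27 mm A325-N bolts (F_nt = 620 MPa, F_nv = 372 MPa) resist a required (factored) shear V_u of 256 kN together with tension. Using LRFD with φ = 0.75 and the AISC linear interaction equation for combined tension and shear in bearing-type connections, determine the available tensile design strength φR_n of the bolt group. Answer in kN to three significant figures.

266 kN

A_b = π·27²/4 = 572.6 mm²; f_rv = 256 × 1000 / (2 × 572.6) = 223.6 MPa.
F'_nt = 1.3 F_nt − (F_nt / φF_nv) f_rv = 1.3·620 − (620/(0.75·372))·223.6 = 309.2 MPa, capped at F_nt → F'_nt = 309.2 MPa.
R_n = F'_nt · A_b · n = 309.2 × 572.6 × 2 / 1000 = 354.1 kN.
Design strength φR_n = 0.75 × 354.1 = 266 kN.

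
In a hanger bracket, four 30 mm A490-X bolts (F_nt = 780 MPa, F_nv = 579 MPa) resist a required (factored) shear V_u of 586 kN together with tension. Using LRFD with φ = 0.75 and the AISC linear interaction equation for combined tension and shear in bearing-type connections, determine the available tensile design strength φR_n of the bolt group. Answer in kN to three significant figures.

1360 kN

A_b = π·30²/4 = 706.9 mm²; f_rv = 586 × 1000 / (4 × 706.9) = 207.3 MPa.
F'_nt = 1.3 F_nt − (F_nt / φF_nv) f_rv = 1.3·780 − (780/(0.75·579))·207.3 = 641.7 MPa, capped at F_nt → F'_nt = 641.7 MPa.
R_n = F'_nt · A_b · n = 641.7 × 706.9 × 4 / 1000 = 1814 kN.
Design strength φR_n = 0.75 × 1814 = 1360 kN.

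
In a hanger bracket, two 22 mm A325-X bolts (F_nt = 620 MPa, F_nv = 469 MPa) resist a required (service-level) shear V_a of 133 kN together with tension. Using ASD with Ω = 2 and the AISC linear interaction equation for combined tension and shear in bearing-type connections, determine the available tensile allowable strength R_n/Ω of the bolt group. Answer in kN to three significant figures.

A_b = π·22²/4 = 380.1 mm²; f_rv = 133 × 1000 / (2 × 380.1) = 174.9 MPa.
F'_nt = 1.3 F_nt − (Ω F_nt / F_nv) f_rv = 1.3·620 − (2·620/469)·174.9 = 343.5 MPa, capped at F_nt → F'_nt = 343.5 MPa.
R_n = F'_nt · A_b · n = 343.5 × 380.1 × 2 / 1000 = 261.1 kN.
Allowable strength R_n/Ω = 261.1 / 2 = 131 kN.

131 kN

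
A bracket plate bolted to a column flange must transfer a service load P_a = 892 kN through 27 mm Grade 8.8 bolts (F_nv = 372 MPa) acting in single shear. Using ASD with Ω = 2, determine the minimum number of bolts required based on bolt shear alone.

A_b = π·27²/4 = 572.6 mm².
Per-bolt allowable strength R_n/Ω = 372 × 572.6 × 1 / 1000 / 2 = 106.5 kN.
n ≥ 892 / 106.5 = 8.376 → use 9 bolts.

9 bolts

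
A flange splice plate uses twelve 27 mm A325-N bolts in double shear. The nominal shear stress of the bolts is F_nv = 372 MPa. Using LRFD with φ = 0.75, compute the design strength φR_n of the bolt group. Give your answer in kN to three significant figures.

A_b = π × 27² / 4 = 572.6 mm².
R_n = F_nv · A_b · n · n_s = 372 × 572.6 × 12 × 2 / 1000 = 5112 kN.
Design strength φR_n = 0.75 × 5112 = 3830 kN.

3830 kN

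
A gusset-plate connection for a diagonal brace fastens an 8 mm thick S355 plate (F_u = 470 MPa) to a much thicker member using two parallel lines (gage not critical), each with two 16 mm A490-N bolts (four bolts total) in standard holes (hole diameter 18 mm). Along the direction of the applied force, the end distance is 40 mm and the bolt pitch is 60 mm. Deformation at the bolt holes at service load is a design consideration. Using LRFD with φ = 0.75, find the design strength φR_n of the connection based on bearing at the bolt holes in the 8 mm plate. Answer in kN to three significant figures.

426 kN

Per bolt r_n = 1.2 l_c t F_u ≤ 2.4 d t F_u; upper limit = 2.4 × 16 × 8 × 470 / 1000 = 144.4 kN.
Edge bolt: l_c = 40 − 18/2 = 31 mm → 1.2 × 31 × 8 × 470 / 1000 = 139.9 → r_n = 139.9 kN.
Interior bolts: l_c = 60 − 18 = 42 mm → 1.2 × 42 × 8 × 470 / 1000 = 189.5 → r_n = 144.4 kN.
R_n = 2 × 139.9 + 2 × 144.4 = 568.5 kN.
Design strength φR_n = 0.75 × 568.5 = 426 kN.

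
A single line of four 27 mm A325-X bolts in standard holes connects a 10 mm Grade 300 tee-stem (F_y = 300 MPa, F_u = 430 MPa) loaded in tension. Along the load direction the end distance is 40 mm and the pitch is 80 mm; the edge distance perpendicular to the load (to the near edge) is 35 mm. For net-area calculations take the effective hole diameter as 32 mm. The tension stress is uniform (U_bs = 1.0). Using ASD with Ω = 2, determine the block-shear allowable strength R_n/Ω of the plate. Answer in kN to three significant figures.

Shear plane L_v = 40 + 3·80 = 280 mm; A_gv = 280 × 10 = 2800 mm².
A_nv = (280 − 3.5·32) × 10 = 1680 mm².
A_nt = (35 − 0.5·32) × 10 = 190 mm².
0.6 F_u A_nv = 433.4 kN; 0.6 F_y A_gv = 504 kN → shear rupture governs the shear term.
R_n = 433.4 + 1.0 × 430 × 190 / 1000 = 515.1 kN.
Allowable strength R_n/Ω = 515.1 / 2 = 258 kN.

258 kN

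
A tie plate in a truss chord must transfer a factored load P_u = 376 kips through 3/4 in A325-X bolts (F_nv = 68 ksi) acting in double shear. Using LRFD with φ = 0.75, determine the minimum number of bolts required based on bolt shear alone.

A_b = π·0.75²/4 = 0.4418 in².
Per-bolt design strength φR_n = 0.75 × 68 × 0.4418 × 2 = 45.06 kips.
n ≥ 376 / 45.06 = 8.344 → use 9 bolts.

9 bolts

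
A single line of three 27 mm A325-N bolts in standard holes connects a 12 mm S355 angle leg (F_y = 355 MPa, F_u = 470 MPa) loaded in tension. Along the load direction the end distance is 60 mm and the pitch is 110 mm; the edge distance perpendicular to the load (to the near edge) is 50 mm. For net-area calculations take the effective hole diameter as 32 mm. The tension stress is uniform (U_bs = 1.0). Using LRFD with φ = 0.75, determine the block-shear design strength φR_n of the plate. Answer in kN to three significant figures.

651 kN

Shear plane L_v = 60 + 2·110 = 280 mm; A_gv = 280 × 12 = 3360 mm².
A_nv = (280 − 2.5·32) × 12 = 2400 mm².
A_nt = (50 − 0.5·32) × 12 = 408 mm².
0.6 F_u A_nv = 676.8 kN; 0.6 F_y A_gv = 715.7 kN → shear rupture governs the shear term.
R_n = 676.8 + 1.0 × 470 × 408 / 1000 = 868.6 kN.
Design strength φR_n = 0.75 × 868.6 = 651 kN.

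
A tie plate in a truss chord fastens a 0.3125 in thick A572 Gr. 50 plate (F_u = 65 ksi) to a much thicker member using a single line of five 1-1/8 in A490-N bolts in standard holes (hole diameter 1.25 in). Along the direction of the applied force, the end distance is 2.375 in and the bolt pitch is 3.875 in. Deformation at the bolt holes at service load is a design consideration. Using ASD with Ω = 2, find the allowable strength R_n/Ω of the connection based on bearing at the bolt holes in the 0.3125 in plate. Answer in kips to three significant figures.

131 kips

Per bolt r_n = 1.2 l_c t F_u ≤ 2.4 d t F_u; upper limit = 2.4 × 1.125 × 0.3125 × 65 = 54.84 kips.
Edge bolt: l_c = 2.375 − 1.25/2 = 1.75 in → 1.2 × 1.75 × 0.3125 × 65 = 42.66 → r_n = 42.66 kips.
Interior bolts: l_c = 3.875 − 1.25 = 2.625 in → 1.2 × 2.625 × 0.3125 × 65 = 63.98 → r_n = 54.84 kips.
R_n = 1 × 42.66 + 4 × 54.84 = 262 kips.
Allowable strength R_n/Ω = 262 / 2 = 131 kips.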